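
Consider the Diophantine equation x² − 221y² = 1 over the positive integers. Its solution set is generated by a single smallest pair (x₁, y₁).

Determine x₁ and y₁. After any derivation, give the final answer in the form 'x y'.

1665 112

√221 = [14; 1,6,2,6,1,28, …], period ℓ=6 (even) → k=5
a_0=14:  p_0=14·1+0=14,  q_0=14·0+1=1
a_1=1:  p_1=1·14+1=15,  q_1=1·1+0=1
…
a_3=2:  p_3=2·104+15=223,  q_3=2·7+1=15
a_4=6:  p_4=6·223+104=1442,  q_4=6·15+7=97
a_5=1:  p_5=1·1442+223=1665,  q_5=1·97+15=112
→ (1665, 112).  Check: 1665²=2772225, 221·112²=2772224, difference 1.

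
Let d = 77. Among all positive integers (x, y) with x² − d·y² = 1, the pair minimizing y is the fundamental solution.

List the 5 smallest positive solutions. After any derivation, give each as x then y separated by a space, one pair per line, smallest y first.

√77 → a₀=8, period (1,3,2,3,1,16); ℓ=6 even so k=5
step 0: (8, 1)  from 8·(1,0) + (0,1)
step 1: (9, 1)  from 1·(8,1) + (1,0)
step 2: (35, 4)  from 3·(9,1) + (8,1)
step 3: (79, 9)  from 2·(35,4) + (9,1)
step 4: (272, 31)  from 3·(79,9) + (35,4)
step 5: (351, 40)  from 1·(272,31) + (79,9)
(x₁, y₁) = (351, 40);  351² − 77·40² = 1 ✓
(351+40√77)^2 = 246401 + 28080√77
(351+40√77)^3 = 172973151 + 19712120√77
(351+40√77)^4 = 121426905601 + 13837880160√77
(351+40√77)^5 = 85241514758751 + 9714172160200√77

351 40
246401 28080
172973151 19712120
121426905601 13837880160
85241514758751 9714172160200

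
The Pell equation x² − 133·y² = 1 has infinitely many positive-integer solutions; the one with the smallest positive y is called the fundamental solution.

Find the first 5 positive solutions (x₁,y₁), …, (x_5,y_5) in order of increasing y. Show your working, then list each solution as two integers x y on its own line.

√133 → a₀=11, period (1,1,7,5,1,…,1,1,22); ℓ=16 even so k=15
a_0=11:  p_0=11·1+0=11,  q_0=11·0+1=1
…
a_2=1:  p_2=1·12+11=23,  q_2=1·1+1=2
a_3=7:  p_3=7·23+12=173,  q_3=7·2+1=15
a_4=5:  p_4=5·173+23=888,  q_4=5·15+2=77
…
a_6=1:  p_6=1·1061+888=1949,  q_6=1·92+77=169
a_7=1:  p_7=1·1949+1061=3010,  q_7=1·169+92=261
a_8=2:  p_8=2·3010+1949=7969,  q_8=2·261+169=691
a_9=1:  p_9=1·7969+3010=10979,  q_9=1·691+261=952
…
a_11=1:  p_11=1·18948+10979=29927,  q_11=1·1643+952=2595
…
a_13=7:  p_13=7·168583+29927=1210008,  q_13=7·14618+2595=104921
a_14=1:  p_14=1·1210008+168583=1378591,  q_14=1·104921+14618=119539
a_15=1:  p_15=1·1378591+1210008=2588599,  q_15=1·119539+104921=224460
→ (2588599, 224460).  Check: 2588599²=6700844782801, 133·224460²=6700844782800, difference 1.
(x_2, y_2) = (2588599·2588599 + 133·224460·224460, 2588599·224460 + 224460·2588599) = (13401689565601, 1162073863080)
(x_3, y_3) = (2588599·13401689565601 + 133·224460·1162073863080, 2588599·1162073863080 + 224460·13401689565601) = (69383200415647777399, 6016286479789825380)
(x_4, y_4) = (2588599·69383200415647777399 + 133·224460·6016286479789825380, 2588599·6016286479789825380 + 224460·69383200415647777399) = (359210566425477440164982401, 31147506330593762303822160)
(x_5, y_5) = (2588599·359210566425477440164982401 + 133·224460·31147506330593762303822160, 2588599·31147506330593762303822160 + 224460·359210566425477440164982401) = (1859704226076779569066850908714999, 161256807479731348725343689282300)

2588599 224460
13401689565601 1162073863080
69383200415647777399 6016286479789825380
359210566425477440164982401 31147506330593762303822160
1859704226076779569066850908714999 161256807479731348725343689282300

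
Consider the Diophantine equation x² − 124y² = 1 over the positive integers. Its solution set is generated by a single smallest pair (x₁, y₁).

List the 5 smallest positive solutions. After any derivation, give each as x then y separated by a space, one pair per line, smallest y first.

4620799 414960
42703566796801 3834893506080
394649197502177907199 35440544156001500880
3647189234337689639247667201 327527261991011323636100160
33705856733676329245494460531519999 3026875289361570825948579964954800

[11; 7,2,1,1,1,…,2,7,22] for √124; ℓ=16 ⇒ convergent index 15
a_0=11:  p_0=11·1+0=11,  q_0=11·0+1=1
a_1=7:  p_1=7·11+1=78,  q_1=7·1+0=7
a_2=2:  p_2=2·78+11=167,  q_2=2·7+1=15
a_3=1:  p_3=1·167+78=245,  q_3=1·15+7=22
a_4=1:  p_4=1·245+167=412,  q_4=1·22+15=37
…
a_7=1:  p_7=1·2383+657=3040,  q_7=1·214+59=273
a_8=4:  p_8=4·3040+2383=14543,  q_8=4·273+214=1306
…
a_10=3:  p_10=3·17583+14543=67292,  q_10=3·1579+1306=6043
…
a_12=1:  p_12=1·84875+67292=152167,  q_12=1·7622+6043=13665
a_13=1:  p_13=1·152167+84875=237042,  q_13=1·13665+7622=21287
a_14=2:  p_14=2·237042+152167=626251,  q_14=2·21287+13665=56239
a_15=7:  p_15=7·626251+237042=4620799,  q_15=7·56239+21287=414960
→ (4620799, 414960).  Check: 4620799²=21351783398401, 124·414960²=21351783398400, difference 1.
(4620799+414960√124)^2 = 42703566796801 + 3834893506080√124
(4620799+414960√124)^3 = 394649197502177907199 + 35440544156001500880√124
(4620799+414960√124)^4 = 3647189234337689639247667201 + 327527261991011323636100160√124
(4620799+414960√124)^5 = 33705856733676329245494460531519999 + 3026875289361570825948579964954800√124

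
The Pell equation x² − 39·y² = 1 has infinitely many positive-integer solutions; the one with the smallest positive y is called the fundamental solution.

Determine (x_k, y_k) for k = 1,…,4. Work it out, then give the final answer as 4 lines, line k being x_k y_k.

25 4
1249 200
62425 9996
3120001 499600

√39 = [6; 4,12, …], period ℓ=2 (even) → k=1
a_0=6:  p_0=6·1+0=6,  q_0=6·0+1=1
a_1=4:  p_1=4·6+1=25,  q_1=4·1+0=4
fundamental: x₁=25, y₁=4  (since 625 − 39·16 = 1)
n=2: (25,4)∘(25,4) = (25·25+39·4·4, 25·4+4·25) = (1249,200)
n=3: (1249,200)∘(25,4) = (25·1249+39·4·200, 25·200+4·1249) = (62425,9996)
n=4: (62425,9996)∘(25,4) = (25·62425+39·4·9996, 25·9996+4·62425) = (3120001,499600)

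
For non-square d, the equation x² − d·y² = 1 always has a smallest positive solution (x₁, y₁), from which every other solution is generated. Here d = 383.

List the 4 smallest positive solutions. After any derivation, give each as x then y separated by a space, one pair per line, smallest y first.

√383 → a₀=19, period (1,1,3,19,3,1,1,38); ℓ=8 even so k=7
i=0: a=19 ⇒ p=19, q=1
i=1: a=1 ⇒ p=20, q=1
…
i=3: a=3 ⇒ p=137, q=7
…
i=6: a=1 ⇒ p=10705, q=547
i=7: a=1 ⇒ p=18768, q=959
(x₁, y₁) = (18768, 959);  18768² − 383·959² = 1 ✓
(18768+959√383)^2 = 704475647 + 35997024√383
(18768+959√383)^3 = 26443197867024 + 1351184291905√383
(18768+959√383)^4 = 992571874432137217 + 50718053544949056√383

18768 959
704475647 35997024
26443197867024 1351184291905
992571874432137217 50718053544949056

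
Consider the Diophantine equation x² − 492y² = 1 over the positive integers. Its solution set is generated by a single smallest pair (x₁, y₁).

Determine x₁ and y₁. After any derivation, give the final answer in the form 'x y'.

29767 1342

[22; 5,1,1,10,1,1,5,44] for √492; ℓ=8 ⇒ convergent index 7
k=0  a_k=22  p_k/q_k = 22/1
…
k=2  a_k=1  p_k/q_k = 133/6
…
k=4  a_k=10  p_k/q_k = 2573/116
k=5  a_k=1  p_k/q_k = 2817/127
k=6  a_k=1  p_k/q_k = 5390/243
k=7  a_k=5  p_k/q_k = 29767/1342
fundamental: x₁=29767, y₁=1342  (since 886074289 − 492·1800964 = 1)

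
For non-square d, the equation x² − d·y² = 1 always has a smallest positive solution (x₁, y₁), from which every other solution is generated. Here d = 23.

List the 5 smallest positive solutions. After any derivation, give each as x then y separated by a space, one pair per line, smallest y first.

√23 → a₀=4, period (1,3,1,8); ℓ=4 even so k=3
i=0: a=4 ⇒ p=4, q=1
i=1: a=1 ⇒ p=5, q=1
i=2: a=3 ⇒ p=19, q=4
i=3: a=1 ⇒ p=24, q=5
→ (24, 5).  Check: 24²=576, 23·5²=575, difference 1.
(24+5√23)^2 = 1151 + 240√23
(24+5√23)^3 = 55224 + 11515√23
(24+5√23)^4 = 2649601 + 552480√23
(24+5√23)^5 = 127125624 + 26507525√23

24 5
1151 240
55224 11515
2649601 552480
127125624 26507525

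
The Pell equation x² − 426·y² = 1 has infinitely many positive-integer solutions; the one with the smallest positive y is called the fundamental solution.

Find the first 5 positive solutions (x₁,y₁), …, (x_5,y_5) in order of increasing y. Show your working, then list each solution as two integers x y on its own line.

88751 4300
15753480001 763258600
2796274207048751 135479928012900
496344264283813920001 24047958181382517200
88102099596109264220968751 4268560672976279640021500

√426 → a₀=20, period (1,1,1,3,2,6,2,3,1,1,1,40); ℓ=12 even so k=11
k=0  a_k=20  p_k/q_k = 20/1
…
k=2  a_k=1  p_k/q_k = 41/2
k=3  a_k=1  p_k/q_k = 62/3
k=4  a_k=3  p_k/q_k = 227/11
k=5  a_k=2  p_k/q_k = 516/25
k=6  a_k=6  p_k/q_k = 3323/161
k=7  a_k=2  p_k/q_k = 7162/347
k=8  a_k=3  p_k/q_k = 24809/1202
k=9  a_k=1  p_k/q_k = 31971/1549
k=10  a_k=1  p_k/q_k = 56780/2751
k=11  a_k=1  p_k/q_k = 88751/4300
fundamental: x₁=88751, y₁=4300  (since 7876740001 − 426·18490000 = 1)
n=2: (88751,4300)∘(88751,4300) = (88751·88751+426·4300·4300, 88751·4300+4300·88751) = (15753480001,763258600)
n=3: (15753480001,763258600)∘(88751,4300) = (88751·15753480001+426·4300·763258600, 88751·763258600+4300·15753480001) = (2796274207048751,135479928012900)
n=4: (2796274207048751,135479928012900)∘(88751,4300) = (88751·2796274207048751+426·4300·135479928012900, 88751·135479928012900+4300·2796274207048751) = (496344264283813920001,24047958181382517200)
n=5: (496344264283813920001,24047958181382517200)∘(88751,4300) = (88751·496344264283813920001+426·4300·24047958181382517200, 88751·24047958181382517200+4300·496344264283813920001) = (88102099596109264220968751,4268560672976279640021500)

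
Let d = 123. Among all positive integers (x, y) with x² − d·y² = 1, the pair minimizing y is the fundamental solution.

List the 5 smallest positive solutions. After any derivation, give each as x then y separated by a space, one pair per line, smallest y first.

√123 → a₀=11, period (11,22); ℓ=2 even so k=1
i=0: a=11 ⇒ p=11, q=1
i=1: a=11 ⇒ p=122, q=11
(x₁, y₁) = (122, 11);  122² − 123·11² = 1 ✓
k=2:  x_2 = 122·122+123·11·11 = 29767,  y_2 = 122·11+11·122 = 2684
k=3:  x_3 = 122·29767+123·11·2684 = 7263026,  y_3 = 122·2684+11·29767 = 654885
k=4:  x_4 = 122·7263026+123·11·654885 = 1772148577,  y_4 = 122·654885+11·7263026 = 159789256
k=5:  x_5 = 122·1772148577+123·11·159789256 = 432396989762,  y_5 = 122·159789256+11·1772148577 = 38987923579

122 11
29767 2684
7263026 654885
1772148577 159789256
432396989762 38987923579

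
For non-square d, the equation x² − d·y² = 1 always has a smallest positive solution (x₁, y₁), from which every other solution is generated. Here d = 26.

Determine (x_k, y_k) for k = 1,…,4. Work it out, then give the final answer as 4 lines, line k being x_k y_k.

[5; 10] for √26; ℓ=1 ⇒ convergent index 1
step 0: (5, 1)  from 5·(1,0) + (0,1)
step 1: (51, 10)  from 10·(5,1) + (1,0)
fundamental: x₁=51, y₁=10  (since 2601 − 26·100 = 1)
(x_2, y_2) = (51·51 + 26·10·10, 51·10 + 10·51) = (5201, 1020)
(x_3, y_3) = (51·5201 + 26·10·1020, 51·1020 + 10·5201) = (530451, 104030)
(x_4, y_4) = (51·530451 + 26·10·104030, 51·104030 + 10·530451) = (54100801, 10610040)

51 10
5201 1020
530451 104030
54100801 10610040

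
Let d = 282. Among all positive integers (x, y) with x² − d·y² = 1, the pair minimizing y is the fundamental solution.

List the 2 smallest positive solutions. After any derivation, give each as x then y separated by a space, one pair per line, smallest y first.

√282 → a₀=16, period (1,3,1,4,1,3,1,32); ℓ=8 even so k=7
i=0: a=16 ⇒ p=16, q=1
…
i=3: a=1 ⇒ p=84, q=5
i=4: a=4 ⇒ p=403, q=24
i=5: a=1 ⇒ p=487, q=29
i=6: a=3 ⇒ p=1864, q=111
i=7: a=1 ⇒ p=2351, q=140
fundamental: x₁=2351, y₁=140  (since 5527201 − 282·19600 = 1)
k=2:  x_2 = 2351·2351+282·140·140 = 11054401,  y_2 = 2351·140+140·2351 = 658280

2351 140
11054401 658280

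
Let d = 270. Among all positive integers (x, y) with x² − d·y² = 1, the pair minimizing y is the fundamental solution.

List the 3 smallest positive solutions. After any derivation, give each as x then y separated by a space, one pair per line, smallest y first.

5291 322
55989361 3407404
592479412811 36057148806

√270 = [16; 2,3,6,3,2,32, …], period ℓ=6 (even) → k=5
k=0  a_k=16  p_k/q_k = 16/1
…
k=2  a_k=3  p_k/q_k = 115/7
…
k=4  a_k=3  p_k/q_k = 2284/139
k=5  a_k=2  p_k/q_k = 5291/322
fundamental: x₁=5291, y₁=322  (since 27994681 − 270·103684 = 1)
n=2: (5291,322)∘(5291,322) = (5291·5291+270·322·322, 5291·322+322·5291) = (55989361,3407404)
n=3: (55989361,3407404)∘(5291,322) = (5291·55989361+270·322·3407404, 5291·3407404+322·55989361) = (592479412811,36057148806)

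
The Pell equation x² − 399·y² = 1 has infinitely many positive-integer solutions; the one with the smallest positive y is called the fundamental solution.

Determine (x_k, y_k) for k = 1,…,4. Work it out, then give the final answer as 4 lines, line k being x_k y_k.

20 1
799 40
31940 1599
1276801 63920

d=399: √d = [19; 1,38] (ℓ=2, even), read p_1/q_1
k=0  a_k=19  p_k/q_k = 19/1
k=1  a_k=1  p_k/q_k = 20/1
(x₁, y₁) = (20, 1);  20² − 399·1² = 1 ✓
(20+1√399)^2 = 799 + 40√399
(20+1√399)^3 = 31940 + 1599√399
(20+1√399)^4 = 1276801 + 63920√399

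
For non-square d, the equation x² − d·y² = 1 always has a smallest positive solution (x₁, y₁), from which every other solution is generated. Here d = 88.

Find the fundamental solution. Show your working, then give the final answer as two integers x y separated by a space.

√88 = [9; 2,1,1,1,2,18, …], period ℓ=6 (even) → k=5
i=0: a=9 ⇒ p=9, q=1
…
i=2: a=1 ⇒ p=28, q=3
i=3: a=1 ⇒ p=47, q=5
i=4: a=1 ⇒ p=75, q=8
i=5: a=2 ⇒ p=197, q=21
(x₁, y₁) = (197, 21);  197² − 88·21² = 1 ✓

197 21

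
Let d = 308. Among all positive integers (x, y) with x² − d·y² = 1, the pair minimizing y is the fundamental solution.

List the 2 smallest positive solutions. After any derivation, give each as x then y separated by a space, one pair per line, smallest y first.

d=308: √d = [17; 1,1,4,1,1,34] (ℓ=6, even), read p_5/q_5
i=0: a=17 ⇒ p=17, q=1
…
i=3: a=4 ⇒ p=158, q=9
i=4: a=1 ⇒ p=193, q=11
i=5: a=1 ⇒ p=351, q=20
→ (351, 20).  Check: 351²=123201, 308·20²=123200, difference 1.
(351+20√308)^2 = 246401 + 14040√308

351 20
246401 14040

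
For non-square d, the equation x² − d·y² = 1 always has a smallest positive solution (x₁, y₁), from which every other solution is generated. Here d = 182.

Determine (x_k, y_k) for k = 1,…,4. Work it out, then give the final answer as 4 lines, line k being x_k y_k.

[13; 2,26] for √182; ℓ=2 ⇒ convergent index 1
step 0: (13, 1)  from 13·(1,0) + (0,1)
step 1: (27, 2)  from 2·(13,1) + (1,0)
→ (27, 2).  Check: 27²=729, 182·2²=728, difference 1.
k=2:  x_2 = 27·27+182·2·2 = 1457,  y_2 = 27·2+2·27 = 108
k=3:  x_3 = 27·1457+182·2·108 = 78651,  y_3 = 27·108+2·1457 = 5830
k=4:  x_4 = 27·78651+182·2·5830 = 4245697,  y_4 = 27·5830+2·78651 = 314712

27 2
1457 108
78651 5830
4245697 314712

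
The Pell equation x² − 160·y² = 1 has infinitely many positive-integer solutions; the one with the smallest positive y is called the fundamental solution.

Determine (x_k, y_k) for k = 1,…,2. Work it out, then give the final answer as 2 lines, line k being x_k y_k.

721 57
1039681 82194

√160 → a₀=12, period (1,1,1,5,1,1,1,24); ℓ=8 even so k=7
i=0: a=12 ⇒ p=12, q=1
i=1: a=1 ⇒ p=13, q=1
…
i=6: a=1 ⇒ p=468, q=37
i=7: a=1 ⇒ p=721, q=57
→ (721, 57).  Check: 721²=519841, 160·57²=519840, difference 1.
n=2: (721,57)∘(721,57) = (721·721+160·57·57, 721·57+57·721) = (1039681,82194)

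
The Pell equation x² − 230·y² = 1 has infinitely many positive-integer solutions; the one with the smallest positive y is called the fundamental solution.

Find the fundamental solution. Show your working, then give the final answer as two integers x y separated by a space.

91 6

√230 → a₀=15, period (6,30); ℓ=2 even so k=1
k=0  a_k=15  p_k/q_k = 15/1
k=1  a_k=6  p_k/q_k = 91/6
fundamental: x₁=91, y₁=6  (since 8281 − 230·36 = 1)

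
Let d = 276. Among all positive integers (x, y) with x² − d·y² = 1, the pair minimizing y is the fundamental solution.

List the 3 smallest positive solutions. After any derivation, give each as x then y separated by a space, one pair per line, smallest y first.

7775 468
120901249 7277400
1880014414175 113163569532

[16; 1,1,1,1,2,2,2,1,1,1,1,32] for √276; ℓ=12 ⇒ convergent index 11
step 0: (16, 1)  from 16·(1,0) + (0,1)
step 1: (17, 1)  from 1·(16,1) + (1,0)
step 2: (33, 2)  from 1·(17,1) + (16,1)
step 3: (50, 3)  from 1·(33,2) + (17,1)
…
step 5: (216, 13)  from 2·(83,5) + (50,3)
step 6: (515, 31)  from 2·(216,13) + (83,5)
step 7: (1246, 75)  from 2·(515,31) + (216,13)
…
step 9: (3007, 181)  from 1·(1761,106) + (1246,75)
step 10: (4768, 287)  from 1·(3007,181) + (1761,106)
step 11: (7775, 468)  from 1·(4768,287) + (3007,181)
→ (7775, 468).  Check: 7775²=60450625, 276·468²=60450624, difference 1.
(7775+468√276)^2 = 120901249 + 7277400√276
(7775+468√276)^3 = 1880014414175 + 113163569532√276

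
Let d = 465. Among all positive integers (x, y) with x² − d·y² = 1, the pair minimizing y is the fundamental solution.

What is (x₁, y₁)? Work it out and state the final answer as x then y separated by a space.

[21; 1,1,3,2,2,2,3,1,1,42] for √465; ℓ=10 ⇒ convergent index 9
step 0: (21, 1)  from 21·(1,0) + (0,1)
step 1: (22, 1)  from 1·(21,1) + (1,0)
step 2: (43, 2)  from 1·(22,1) + (21,1)
…
step 4: (345, 16)  from 2·(151,7) + (43,2)
step 5: (841, 39)  from 2·(345,16) + (151,7)
step 6: (2027, 94)  from 2·(841,39) + (345,16)
step 7: (6922, 321)  from 3·(2027,94) + (841,39)
step 8: (8949, 415)  from 1·(6922,321) + (2027,94)
step 9: (15871, 736)  from 1·(8949,415) + (6922,321)
fundamental: x₁=15871, y₁=736  (since 251888641 − 465·541696 = 1)

15871 736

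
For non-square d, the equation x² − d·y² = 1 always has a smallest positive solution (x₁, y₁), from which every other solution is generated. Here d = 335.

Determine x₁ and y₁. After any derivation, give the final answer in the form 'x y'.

d=335: √d = [18; 3,3,3,36] (ℓ=4, even), read p_3/q_3
k=0  a_k=18  p_k/q_k = 18/1
k=1  a_k=3  p_k/q_k = 55/3
k=2  a_k=3  p_k/q_k = 183/10
k=3  a_k=3  p_k/q_k = 604/33
(x₁, y₁) = (604, 33);  604² − 335·33² = 1 ✓

604 33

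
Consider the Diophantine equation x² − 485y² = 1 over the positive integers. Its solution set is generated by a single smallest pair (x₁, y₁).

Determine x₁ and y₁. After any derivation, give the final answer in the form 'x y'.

969 44

[22; 44] for √485; ℓ=1 ⇒ convergent index 1
i=0: a=22 ⇒ p=22, q=1
i=1: a=44 ⇒ p=969, q=44
→ (969, 44).  Check: 969²=938961, 485·44²=938960, difference 1.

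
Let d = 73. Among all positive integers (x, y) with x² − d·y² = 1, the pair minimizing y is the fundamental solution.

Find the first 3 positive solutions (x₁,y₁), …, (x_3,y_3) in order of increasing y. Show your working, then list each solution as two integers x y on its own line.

√73 = [8; 1,1,5,5,1,1,16, …], period ℓ=7 (odd) → k=13
k=0  a_k=8  p_k/q_k = 8/1
…
k=5  a_k=1  p_k/q_k = 581/68
…
k=7  a_k=16  p_k/q_k = 17669/2068
k=8  a_k=1  p_k/q_k = 18737/2193
k=9  a_k=1  p_k/q_k = 36406/4261
k=10  a_k=5  p_k/q_k = 200767/23498
k=11  a_k=5  p_k/q_k = 1040241/121751
k=12  a_k=1  p_k/q_k = 1241008/145249
k=13  a_k=1  p_k/q_k = 2281249/267000
→ (2281249, 267000).  Check: 2281249²=5204097000001, 73·267000²=5204097000000, difference 1.
(2281249+267000√73)^2 = 10408194000001 + 1218186966000√73
(2281249+267000√73)^3 = 47487364308614281249 + 5557975596000801000√73

2281249 267000
10408194000001 1218186966000
47487364308614281249 5557975596000801000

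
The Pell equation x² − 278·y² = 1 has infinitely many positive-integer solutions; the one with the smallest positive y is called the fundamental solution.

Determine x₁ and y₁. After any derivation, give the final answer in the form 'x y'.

√278 → a₀=16, period (1,2,16,2,1,32); ℓ=6 even so k=5
k=0  a_k=16  p_k/q_k = 16/1
…
k=4  a_k=2  p_k/q_k = 1684/101
k=5  a_k=1  p_k/q_k = 2501/150
(x₁, y₁) = (2501, 150);  2501² − 278·150² = 1 ✓

2501 150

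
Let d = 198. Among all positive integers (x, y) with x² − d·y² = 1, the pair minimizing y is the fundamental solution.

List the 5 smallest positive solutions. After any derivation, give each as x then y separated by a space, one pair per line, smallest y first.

197 14
77617 5516
30580901 2173290
12048797377 856270744
4747195585637 337368499846

√198 = [14; 14,28, …], period ℓ=2 (even) → k=1
a_0=14:  p_0=14·1+0=14,  q_0=14·0+1=1
a_1=14:  p_1=14·14+1=197,  q_1=14·1+0=14
fundamental: x₁=197, y₁=14  (since 38809 − 198·196 = 1)
k=2:  x_2 = 197·197+198·14·14 = 77617,  y_2 = 197·14+14·197 = 5516
k=3:  x_3 = 197·77617+198·14·5516 = 30580901,  y_3 = 197·5516+14·77617 = 2173290
k=4:  x_4 = 197·30580901+198·14·2173290 = 12048797377,  y_4 = 197·2173290+14·30580901 = 856270744
k=5:  x_5 = 197·12048797377+198·14·856270744 = 4747195585637,  y_5 = 197·856270744+14·12048797377 = 337368499846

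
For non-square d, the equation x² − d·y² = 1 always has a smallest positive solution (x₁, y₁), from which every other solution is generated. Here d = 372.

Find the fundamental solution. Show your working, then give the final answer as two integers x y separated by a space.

12151 630

[19; 3,2,12,2,3,38] for √372; ℓ=6 ⇒ convergent index 5
i=0: a=19 ⇒ p=19, q=1
i=1: a=3 ⇒ p=58, q=3
i=2: a=2 ⇒ p=135, q=7
i=3: a=12 ⇒ p=1678, q=87
i=4: a=2 ⇒ p=3491, q=181
i=5: a=3 ⇒ p=12151, q=630
→ (12151, 630).  Check: 12151²=147646801, 372·630²=147646800, difference 1.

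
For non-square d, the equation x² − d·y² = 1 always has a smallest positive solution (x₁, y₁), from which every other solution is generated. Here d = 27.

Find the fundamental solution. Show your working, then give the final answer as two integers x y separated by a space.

[5; 5,10] for √27; ℓ=2 ⇒ convergent index 1
a_0=5:  p_0=5·1+0=5,  q_0=5·0+1=1
a_1=5:  p_1=5·5+1=26,  q_1=5·1+0=5
fundamental: x₁=26, y₁=5  (since 676 − 27·25 = 1)

26 5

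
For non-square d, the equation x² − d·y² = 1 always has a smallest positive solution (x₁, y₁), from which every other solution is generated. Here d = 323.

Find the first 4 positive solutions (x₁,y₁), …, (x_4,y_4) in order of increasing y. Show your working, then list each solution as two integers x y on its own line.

18 1
647 36
23274 1295
837217 46584

[17; 1,34] for √323; ℓ=2 ⇒ convergent index 1
step 0: (17, 1)  from 17·(1,0) + (0,1)
step 1: (18, 1)  from 1·(17,1) + (1,0)
→ (18, 1).  Check: 18²=324, 323·1²=323, difference 1.
n=2: (18,1)∘(18,1) = (18·18+323·1·1, 18·1+1·18) = (647,36)
n=3: (647,36)∘(18,1) = (18·647+323·1·36, 18·36+1·647) = (23274,1295)
n=4: (23274,1295)∘(18,1) = (18·23274+323·1·1295, 18·1295+1·23274) = (837217,46584)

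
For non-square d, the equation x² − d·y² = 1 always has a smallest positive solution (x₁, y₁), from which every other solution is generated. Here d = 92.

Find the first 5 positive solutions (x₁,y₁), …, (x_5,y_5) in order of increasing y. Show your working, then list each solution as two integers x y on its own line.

1151 120
2649601 276240
6099380351 635904360
14040770918401 1463851560480
32321848554778751 3369785656320600

[9; 1,1,2,4,2,1,1,18] for √92; ℓ=8 ⇒ convergent index 7
step 0: (9, 1)  from 9·(1,0) + (0,1)
step 1: (10, 1)  from 1·(9,1) + (1,0)
…
step 3: (48, 5)  from 2·(19,2) + (10,1)
…
step 6: (681, 71)  from 1·(470,49) + (211,22)
step 7: (1151, 120)  from 1·(681,71) + (470,49)
fundamental: x₁=1151, y₁=120  (since 1324801 − 92·14400 = 1)
k=2:  x_2 = 1151·1151+92·120·120 = 2649601,  y_2 = 1151·120+120·1151 = 276240
k=3:  x_3 = 1151·2649601+92·120·276240 = 6099380351,  y_3 = 1151·276240+120·2649601 = 635904360
k=4:  x_4 = 1151·6099380351+92·120·635904360 = 14040770918401,  y_4 = 1151·635904360+120·6099380351 = 1463851560480
k=5:  x_5 = 1151·14040770918401+92·120·1463851560480 = 32321848554778751,  y_5 = 1151·1463851560480+120·14040770918401 = 3369785656320600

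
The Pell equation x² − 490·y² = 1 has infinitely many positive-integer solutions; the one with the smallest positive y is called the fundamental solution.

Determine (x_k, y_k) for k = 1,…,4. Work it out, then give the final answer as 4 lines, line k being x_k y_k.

√490 = [22; 7,2,1,4,4,4,1,2,7,44, …], period ℓ=10 (even) → k=9
step 0: (22, 1)  from 22·(1,0) + (0,1)
step 1: (155, 7)  from 7·(22,1) + (1,0)
…
step 3: (487, 22)  from 1·(332,15) + (155,7)
step 4: (2280, 103)  from 4·(487,22) + (332,15)
step 5: (9607, 434)  from 4·(2280,103) + (487,22)
step 6: (40708, 1839)  from 4·(9607,434) + (2280,103)
step 7: (50315, 2273)  from 1·(40708,1839) + (9607,434)
step 8: (141338, 6385)  from 2·(50315,2273) + (40708,1839)
step 9: (1039681, 46968)  from 7·(141338,6385) + (50315,2273)
(x₁, y₁) = (1039681, 46968);  1039681² − 490·46968² = 1 ✓
n=2: (1039681,46968)∘(1039681,46968) = (1039681·1039681+490·46968·46968, 1039681·46968+46968·1039681) = (2161873163521,97663474416)
n=3: (2161873163521,97663474416)∘(1039681,46968) = (1039681·2161873163521+490·46968·97663474416, 1039681·97663474416+46968·2161873163521) = (4495316905044313921,203077717488555624)
n=4: (4495316905044313921,203077717488555624)∘(1039681,46968) = (1039681·4495316905044313921+490·46968·203077717488555624, 1039681·203077717488555624+46968·4495316905044313921) = (9347391150304592810234881,422272088792340335957472)

1039681 46968
2161873163521 97663474416
4495316905044313921 203077717488555624
9347391150304592810234881 422272088792340335957472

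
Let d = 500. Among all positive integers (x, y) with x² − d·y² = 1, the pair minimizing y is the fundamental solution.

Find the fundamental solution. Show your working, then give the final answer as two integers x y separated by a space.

930249 41602

√500 = [22; 2,1,3,2,1,…,1,2,44, …], period ℓ=14 (even) → k=13
step 0: (22, 1)  from 22·(1,0) + (0,1)
step 1: (45, 2)  from 2·(22,1) + (1,0)
step 2: (67, 3)  from 1·(45,2) + (22,1)
step 3: (246, 11)  from 3·(67,3) + (45,2)
…
step 5: (805, 36)  from 1·(559,25) + (246,11)
step 6: (1364, 61)  from 1·(805,36) + (559,25)
…
step 8: (15809, 707)  from 1·(14445,646) + (1364,61)
step 9: (30254, 1353)  from 1·(15809,707) + (14445,646)
step 10: (76317, 3413)  from 2·(30254,1353) + (15809,707)
step 11: (259205, 11592)  from 3·(76317,3413) + (30254,1353)
step 12: (335522, 15005)  from 1·(259205,11592) + (76317,3413)
step 13: (930249, 41602)  from 2·(335522,15005) + (259205,11592)
(x₁, y₁) = (930249, 41602);  930249² − 500·41602² = 1 ✓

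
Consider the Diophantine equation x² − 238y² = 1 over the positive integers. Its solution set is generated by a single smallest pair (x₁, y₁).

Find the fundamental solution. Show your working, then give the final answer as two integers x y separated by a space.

11663 756

√238 → a₀=15, period (2,2,1,14,1,2,2,30); ℓ=8 even so k=7
step 0: (15, 1)  from 15·(1,0) + (0,1)
step 1: (31, 2)  from 2·(15,1) + (1,0)
step 2: (77, 5)  from 2·(31,2) + (15,1)
step 3: (108, 7)  from 1·(77,5) + (31,2)
step 4: (1589, 103)  from 14·(108,7) + (77,5)
step 5: (1697, 110)  from 1·(1589,103) + (108,7)
step 6: (4983, 323)  from 2·(1697,110) + (1589,103)
step 7: (11663, 756)  from 2·(4983,323) + (1697,110)
(x₁, y₁) = (11663, 756);  11663² − 238·756² = 1 ✓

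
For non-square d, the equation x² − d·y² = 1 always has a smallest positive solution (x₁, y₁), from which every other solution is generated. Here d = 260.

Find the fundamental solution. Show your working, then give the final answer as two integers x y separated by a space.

√260 → a₀=16, period (8,32); ℓ=2 even so k=1
i=0: a=16 ⇒ p=16, q=1
i=1: a=8 ⇒ p=129, q=8
(x₁, y₁) = (129, 8);  129² − 260·8² = 1 ✓

129 8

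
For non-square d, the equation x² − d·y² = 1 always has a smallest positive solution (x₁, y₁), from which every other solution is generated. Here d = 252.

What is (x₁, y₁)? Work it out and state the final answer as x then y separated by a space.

[15; 1,6,1,30] for √252; ℓ=4 ⇒ convergent index 3
step 0: (15, 1)  from 15·(1,0) + (0,1)
step 1: (16, 1)  from 1·(15,1) + (1,0)
step 2: (111, 7)  from 6·(16,1) + (15,1)
step 3: (127, 8)  from 1·(111,7) + (16,1)
fundamental: x₁=127, y₁=8  (since 16129 − 252·64 = 1)

127 8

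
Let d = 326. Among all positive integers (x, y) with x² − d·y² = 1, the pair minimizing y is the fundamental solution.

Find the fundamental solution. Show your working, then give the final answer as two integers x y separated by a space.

325 18

√326 = [18; 18,36, …], period ℓ=2 (even) → k=1
a_0=18:  p_0=18·1+0=18,  q_0=18·0+1=1
a_1=18:  p_1=18·18+1=325,  q_1=18·1+0=18
(x₁, y₁) = (325, 18);  325² − 326·18² = 1 ✓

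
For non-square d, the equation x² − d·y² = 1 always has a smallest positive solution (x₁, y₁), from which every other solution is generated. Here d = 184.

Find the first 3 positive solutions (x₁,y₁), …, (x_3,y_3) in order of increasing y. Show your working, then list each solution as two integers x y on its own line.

[13; 1,1,3,2,1,2,1,2,3,1,1,26] for √184; ℓ=12 ⇒ convergent index 11
a_0=13:  p_0=13·1+0=13,  q_0=13·0+1=1
a_1=1:  p_1=1·13+1=14,  q_1=1·1+0=1
a_2=1:  p_2=1·14+13=27,  q_2=1·1+1=2
…
a_9=3:  p_9=3·3147+1153=10594,  q_9=3·232+85=781
a_10=1:  p_10=1·10594+3147=13741,  q_10=1·781+232=1013
a_11=1:  p_11=1·13741+10594=24335,  q_11=1·1013+781=1794
fundamental: x₁=24335, y₁=1794  (since 592192225 − 184·3218436 = 1)
(24335+1794√184)^2 = 1184384449 + 87313980√184
(24335+1794√184)^3 = 57643991108495 + 4249571404806√184

24335 1794
1184384449 87313980
57643991108495 4249571404806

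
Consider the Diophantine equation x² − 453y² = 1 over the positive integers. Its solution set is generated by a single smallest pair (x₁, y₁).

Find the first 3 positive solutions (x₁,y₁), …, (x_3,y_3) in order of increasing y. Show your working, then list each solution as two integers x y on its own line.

1653751 77700
5469784740001 256992905400
18091323967121133751 850004548596233100

√453 = [21; 3,1,1,10,14,10,1,1,3,42, …], period ℓ=10 (even) → k=9
k=0  a_k=21  p_k/q_k = 21/1
…
k=2  a_k=1  p_k/q_k = 85/4
…
k=4  a_k=10  p_k/q_k = 1575/74
k=5  a_k=14  p_k/q_k = 22199/1043
…
k=8  a_k=1  p_k/q_k = 469329/22051
k=9  a_k=3  p_k/q_k = 1653751/77700
→ (1653751, 77700).  Check: 1653751²=2734892370001, 453·77700²=2734892370000, difference 1.
(1653751+77700√453)^2 = 5469784740001 + 256992905400√453
(1653751+77700√453)^3 = 18091323967121133751 + 850004548596233100√453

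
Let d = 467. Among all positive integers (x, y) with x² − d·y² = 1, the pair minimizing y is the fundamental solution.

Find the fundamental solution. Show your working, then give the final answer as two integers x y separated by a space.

[21; 1,1,1,1,3,…,1,1,42] for √467; ℓ=14 ⇒ convergent index 13
a_0=21:  p_0=21·1+0=21,  q_0=21·0+1=1
…
a_8=3:  p_8=3·27164+1275=82767,  q_8=3·1257+59=3830
a_9=3:  p_9=3·82767+27164=275465,  q_9=3·3830+1257=12747
a_10=1:  p_10=1·275465+82767=358232,  q_10=1·12747+3830=16577
a_11=1:  p_11=1·358232+275465=633697,  q_11=1·16577+12747=29324
a_12=1:  p_12=1·633697+358232=991929,  q_12=1·29324+16577=45901
a_13=1:  p_13=1·991929+633697=1625626,  q_13=1·45901+29324=75225
(x₁, y₁) = (1625626, 75225);  1625626² − 467·75225² = 1 ✓

1625626 75225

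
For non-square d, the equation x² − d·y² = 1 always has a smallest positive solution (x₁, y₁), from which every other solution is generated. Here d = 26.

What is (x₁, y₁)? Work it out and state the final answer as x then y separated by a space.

51 10

d=26: √d = [5; 10] (ℓ=1, odd), read p_1/q_1
step 0: (5, 1)  from 5·(1,0) + (0,1)
step 1: (51, 10)  from 10·(5,1) + (1,0)
→ (51, 10).  Check: 51²=2601, 26·10²=2600, difference 1.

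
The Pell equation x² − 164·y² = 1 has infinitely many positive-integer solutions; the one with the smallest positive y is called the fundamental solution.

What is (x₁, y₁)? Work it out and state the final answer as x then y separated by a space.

√164 = [12; 1,4,6,4,1,24, …], period ℓ=6 (even) → k=5
k=0  a_k=12  p_k/q_k = 12/1
k=1  a_k=1  p_k/q_k = 13/1
k=2  a_k=4  p_k/q_k = 64/5
k=3  a_k=6  p_k/q_k = 397/31
k=4  a_k=4  p_k/q_k = 1652/129
k=5  a_k=1  p_k/q_k = 2049/160
(x₁, y₁) = (2049, 160);  2049² − 164·160² = 1 ✓

2049 160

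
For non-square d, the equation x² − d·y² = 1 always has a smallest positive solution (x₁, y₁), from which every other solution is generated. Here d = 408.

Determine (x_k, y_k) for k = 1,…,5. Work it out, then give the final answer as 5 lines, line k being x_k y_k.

101 5
20401 1010
4120901 204015
832401601 41210020
168141002501 8324220025

√408 = [20; 5,40, …], period ℓ=2 (even) → k=1
step 0: (20, 1)  from 20·(1,0) + (0,1)
step 1: (101, 5)  from 5·(20,1) + (1,0)
fundamental: x₁=101, y₁=5  (since 10201 − 408·25 = 1)
n=2: (101,5)∘(101,5) = (101·101+408·5·5, 101·5+5·101) = (20401,1010)
n=3: (20401,1010)∘(101,5) = (101·20401+408·5·1010, 101·1010+5·20401) = (4120901,204015)
n=4: (4120901,204015)∘(101,5) = (101·4120901+408·5·204015, 101·204015+5·4120901) = (832401601,41210020)
n=5: (832401601,41210020)∘(101,5) = (101·832401601+408·5·41210020, 101·41210020+5·832401601) = (168141002501,8324220025)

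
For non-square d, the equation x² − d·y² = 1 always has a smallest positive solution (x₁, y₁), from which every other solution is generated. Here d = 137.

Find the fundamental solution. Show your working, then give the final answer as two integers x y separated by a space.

√137 → a₀=11, period (1,2,2,1,1,2,2,1,22); ℓ=9 odd so k=17
i=0: a=11 ⇒ p=11, q=1
i=1: a=1 ⇒ p=12, q=1
…
i=3: a=2 ⇒ p=82, q=7
…
i=5: a=1 ⇒ p=199, q=17
i=6: a=2 ⇒ p=515, q=44
…
i=11: a=2 ⇒ p=122279, q=10447
…
i=16: a=2 ⇒ p=4286741, q=366241
i=17: a=1 ⇒ p=6083073, q=519712
(x₁, y₁) = (6083073, 519712);  6083073² − 137·519712² = 1 ✓

6083073 519712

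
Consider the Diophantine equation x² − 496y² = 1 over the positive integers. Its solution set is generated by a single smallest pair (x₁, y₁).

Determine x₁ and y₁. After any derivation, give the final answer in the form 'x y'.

[22; 3,1,2,4,1,…,1,3,44] for √496; ℓ=16 ⇒ convergent index 15
k=0  a_k=22  p_k/q_k = 22/1
k=1  a_k=3  p_k/q_k = 67/3
k=2  a_k=1  p_k/q_k = 89/4
…
k=4  a_k=4  p_k/q_k = 1069/48
…
k=6  a_k=1  p_k/q_k = 2383/107
…
k=9  a_k=2  p_k/q_k = 35166/1579
k=10  a_k=1  p_k/q_k = 49709/2232
…
k=14  a_k=1  p_k/q_k = 1252502/56239
k=15  a_k=3  p_k/q_k = 4620799/207480
fundamental: x₁=4620799, y₁=207480  (since 21351783398401 − 496·43047950400 = 1)

4620799 207480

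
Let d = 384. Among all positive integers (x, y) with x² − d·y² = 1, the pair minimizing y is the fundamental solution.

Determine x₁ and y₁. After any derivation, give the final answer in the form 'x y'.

4801 245

[19; 1,1,2,9,2,1,1,38] for √384; ℓ=8 ⇒ convergent index 7
a_0=19:  p_0=19·1+0=19,  q_0=19·0+1=1
…
a_2=1:  p_2=1·20+19=39,  q_2=1·1+1=2
…
a_6=1:  p_6=1·1940+921=2861,  q_6=1·99+47=146
a_7=1:  p_7=1·2861+1940=4801,  q_7=1·146+99=245
(x₁, y₁) = (4801, 245);  4801² − 384·245² = 1 ✓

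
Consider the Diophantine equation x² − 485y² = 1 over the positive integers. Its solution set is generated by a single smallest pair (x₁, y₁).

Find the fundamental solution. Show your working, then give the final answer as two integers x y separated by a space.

969 44

d=485: √d = [22; 44] (ℓ=1, odd), read p_1/q_1
a_0=22:  p_0=22·1+0=22,  q_0=22·0+1=1
a_1=44:  p_1=44·22+1=969,  q_1=44·1+0=44
→ (969, 44).  Check: 969²=938961, 485·44²=938960, difference 1.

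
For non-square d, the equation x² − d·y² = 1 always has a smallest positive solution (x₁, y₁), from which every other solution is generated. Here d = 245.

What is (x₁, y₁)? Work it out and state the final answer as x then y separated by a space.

51841 3312

√245 = [15; 1,1,1,7,6,7,1,1,1,30, …], period ℓ=10 (even) → k=9
a_0=15:  p_0=15·1+0=15,  q_0=15·0+1=1
a_1=1:  p_1=1·15+1=16,  q_1=1·1+0=1
a_2=1:  p_2=1·16+15=31,  q_2=1·1+1=2
…
a_4=7:  p_4=7·47+31=360,  q_4=7·3+2=23
a_5=6:  p_5=6·360+47=2207,  q_5=6·23+3=141
a_6=7:  p_6=7·2207+360=15809,  q_6=7·141+23=1010
…
a_8=1:  p_8=1·18016+15809=33825,  q_8=1·1151+1010=2161
a_9=1:  p_9=1·33825+18016=51841,  q_9=1·2161+1151=3312
→ (51841, 3312).  Check: 51841²=2687489281, 245·3312²=2687489280, difference 1.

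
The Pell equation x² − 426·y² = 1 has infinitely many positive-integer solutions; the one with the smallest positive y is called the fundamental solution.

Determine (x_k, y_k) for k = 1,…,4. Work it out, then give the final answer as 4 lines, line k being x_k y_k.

88751 4300
15753480001 763258600
2796274207048751 135479928012900
496344264283813920001 24047958181382517200

√426 → a₀=20, period (1,1,1,3,2,6,2,3,1,1,1,40); ℓ=12 even so k=11
step 0: (20, 1)  from 20·(1,0) + (0,1)
step 1: (21, 1)  from 1·(20,1) + (1,0)
step 2: (41, 2)  from 1·(21,1) + (20,1)
step 3: (62, 3)  from 1·(41,2) + (21,1)
…
step 7: (7162, 347)  from 2·(3323,161) + (516,25)
…
step 10: (56780, 2751)  from 1·(31971,1549) + (24809,1202)
step 11: (88751, 4300)  from 1·(56780,2751) + (31971,1549)
(x₁, y₁) = (88751, 4300);  88751² − 426·4300² = 1 ✓
k=2:  x_2 = 88751·88751+426·4300·4300 = 15753480001,  y_2 = 88751·4300+4300·88751 = 763258600
k=3:  x_3 = 88751·15753480001+426·4300·763258600 = 2796274207048751,  y_3 = 88751·763258600+4300·15753480001 = 135479928012900
k=4:  x_4 = 88751·2796274207048751+426·4300·135479928012900 = 496344264283813920001,  y_4 = 88751·135479928012900+4300·2796274207048751 = 24047958181382517200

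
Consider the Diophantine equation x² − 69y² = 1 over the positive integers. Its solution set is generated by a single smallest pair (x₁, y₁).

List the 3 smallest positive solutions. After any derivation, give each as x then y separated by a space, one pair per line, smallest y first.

7775 936
120901249 14554800
1880014414175 226327139064

[8; 3,3,1,4,1,3,3,16] for √69; ℓ=8 ⇒ convergent index 7
a_0=8:  p_0=8·1+0=8,  q_0=8·0+1=1
a_1=3:  p_1=3·8+1=25,  q_1=3·1+0=3
a_2=3:  p_2=3·25+8=83,  q_2=3·3+1=10
…
a_6=3:  p_6=3·623+515=2384,  q_6=3·75+62=287
a_7=3:  p_7=3·2384+623=7775,  q_7=3·287+75=936
fundamental: x₁=7775, y₁=936  (since 60450625 − 69·876096 = 1)
(x_2, y_2) = (7775·7775 + 69·936·936, 7775·936 + 936·7775) = (120901249, 14554800)
(x_3, y_3) = (7775·120901249 + 69·936·14554800, 7775·14554800 + 936·120901249) = (1880014414175, 226327139064)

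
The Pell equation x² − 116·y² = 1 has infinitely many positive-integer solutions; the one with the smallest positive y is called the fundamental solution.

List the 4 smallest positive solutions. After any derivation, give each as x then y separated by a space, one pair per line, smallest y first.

d=116: √d = [10; 1,3,2,1,4,1,2,3,1,20] (ℓ=10, even), read p_9/q_9
i=0: a=10 ⇒ p=10, q=1
i=1: a=1 ⇒ p=11, q=1
i=2: a=3 ⇒ p=43, q=4
…
i=5: a=4 ⇒ p=657, q=61
…
i=8: a=3 ⇒ p=7550, q=701
i=9: a=1 ⇒ p=9801, q=910
→ (9801, 910).  Check: 9801²=96059601, 116·910²=96059600, difference 1.
n=2: (9801,910)∘(9801,910) = (9801·9801+116·910·910, 9801·910+910·9801) = (192119201,17837820)
n=3: (192119201,17837820)∘(9801,910) = (9801·192119201+116·910·17837820, 9801·17837820+910·192119201) = (3765920568201,349656946730)
n=4: (3765920568201,349656946730)∘(9801,910) = (9801·3765920568201+116·910·349656946730, 9801·349656946730+910·3765920568201) = (73819574785756801,6853975451963640)

9801 910
192119201 17837820
3765920568201 349656946730
73819574785756801 6853975451963640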